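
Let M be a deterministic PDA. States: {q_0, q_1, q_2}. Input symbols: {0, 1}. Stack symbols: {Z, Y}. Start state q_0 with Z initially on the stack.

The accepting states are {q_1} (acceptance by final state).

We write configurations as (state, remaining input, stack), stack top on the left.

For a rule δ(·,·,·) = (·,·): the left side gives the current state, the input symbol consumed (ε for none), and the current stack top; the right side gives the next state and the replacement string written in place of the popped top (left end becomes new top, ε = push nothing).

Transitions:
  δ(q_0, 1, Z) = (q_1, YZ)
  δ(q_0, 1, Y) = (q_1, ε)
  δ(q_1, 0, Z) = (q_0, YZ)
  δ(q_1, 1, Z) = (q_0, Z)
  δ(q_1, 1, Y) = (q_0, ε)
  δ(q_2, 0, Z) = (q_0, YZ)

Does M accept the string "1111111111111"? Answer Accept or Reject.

Accept

(q_0, 1111111111111, Z)
  read 1, top Z: go to q_1, push YZ → (q_1, 111111111111, YZ)
  read 1, top Y: go to q_0, push ε → (q_0, 11111111111, Z)
  read 1, top Z: go to q_1, push YZ → (q_1, 1111111111, YZ)
  read 1, top Y: go to q_0, push ε → (q_0, 111111111, Z)
  read 1, top Z: go to q_1, push YZ → (q_1, 11111111, YZ)
  read 1, top Y: go to q_0, push ε → (q_0, 1111111, Z)
  read 1, top Z: go to q_1, push YZ → (q_1, 111111, YZ)
  read 1, top Y: go to q_0, push ε → (q_0, 11111, Z)
  read 1, top Z: go to q_1, push YZ → (q_1, 1111, YZ)
  read 1, top Y: go to q_0, push ε → (q_0, 111, Z)
  read 1, top Z: go to q_1, push YZ → (q_1, 11, YZ)
  read 1, top Y: go to q_0, push ε → (q_0, 1, Z)
  read 1, top Z: go to q_1, push YZ → (q_1, ε, YZ)
All input consumed; state q_1 ∈ F.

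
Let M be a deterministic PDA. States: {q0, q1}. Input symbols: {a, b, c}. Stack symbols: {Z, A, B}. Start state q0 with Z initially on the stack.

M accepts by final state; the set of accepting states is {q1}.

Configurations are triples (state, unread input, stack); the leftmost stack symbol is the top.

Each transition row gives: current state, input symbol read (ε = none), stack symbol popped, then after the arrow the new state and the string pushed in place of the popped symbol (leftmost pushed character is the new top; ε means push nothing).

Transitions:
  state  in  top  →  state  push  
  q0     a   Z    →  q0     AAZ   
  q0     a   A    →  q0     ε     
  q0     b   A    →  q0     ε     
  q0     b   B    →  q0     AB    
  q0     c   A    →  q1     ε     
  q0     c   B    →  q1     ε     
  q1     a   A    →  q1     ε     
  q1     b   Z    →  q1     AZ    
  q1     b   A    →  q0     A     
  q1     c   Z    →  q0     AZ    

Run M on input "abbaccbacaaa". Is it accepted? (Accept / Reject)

Reject

(q0, abbaccbacaaa, Z) ⊢ (q0, bbaccbacaaa, AAZ) ⊢ (q0, baccbacaaa, AZ) ⊢ (q0, accbacaaa, Z) ⊢ (q0, ccbacaaa, AAZ) ⊢ (q1, cbacaaa, AZ)
No transition applies at (q1, cbacaaa, AZ); input not fully consumed.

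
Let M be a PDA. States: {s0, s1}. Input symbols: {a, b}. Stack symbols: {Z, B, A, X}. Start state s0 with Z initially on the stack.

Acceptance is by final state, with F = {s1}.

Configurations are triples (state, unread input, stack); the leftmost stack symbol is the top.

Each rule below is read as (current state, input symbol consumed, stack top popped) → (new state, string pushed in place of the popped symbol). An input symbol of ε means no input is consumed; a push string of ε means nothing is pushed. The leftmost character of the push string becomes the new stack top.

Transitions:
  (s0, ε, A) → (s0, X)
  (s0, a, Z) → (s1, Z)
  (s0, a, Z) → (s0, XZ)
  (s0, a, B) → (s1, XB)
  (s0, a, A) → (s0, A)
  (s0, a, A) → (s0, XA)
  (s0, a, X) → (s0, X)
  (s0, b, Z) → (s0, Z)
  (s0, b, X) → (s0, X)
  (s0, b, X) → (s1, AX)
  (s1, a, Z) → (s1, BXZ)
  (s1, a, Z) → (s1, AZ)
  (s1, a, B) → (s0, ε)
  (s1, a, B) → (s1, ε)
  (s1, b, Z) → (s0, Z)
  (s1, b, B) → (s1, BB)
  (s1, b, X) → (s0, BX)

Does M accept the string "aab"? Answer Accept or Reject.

One accepting computation: (s0, aab, Z) ⊢ (s1, ab, Z) ⊢ (s1, b, BXZ) ⊢ (s1, ε, BBXZ)
All input consumed and state s1 ∈ F.

Accept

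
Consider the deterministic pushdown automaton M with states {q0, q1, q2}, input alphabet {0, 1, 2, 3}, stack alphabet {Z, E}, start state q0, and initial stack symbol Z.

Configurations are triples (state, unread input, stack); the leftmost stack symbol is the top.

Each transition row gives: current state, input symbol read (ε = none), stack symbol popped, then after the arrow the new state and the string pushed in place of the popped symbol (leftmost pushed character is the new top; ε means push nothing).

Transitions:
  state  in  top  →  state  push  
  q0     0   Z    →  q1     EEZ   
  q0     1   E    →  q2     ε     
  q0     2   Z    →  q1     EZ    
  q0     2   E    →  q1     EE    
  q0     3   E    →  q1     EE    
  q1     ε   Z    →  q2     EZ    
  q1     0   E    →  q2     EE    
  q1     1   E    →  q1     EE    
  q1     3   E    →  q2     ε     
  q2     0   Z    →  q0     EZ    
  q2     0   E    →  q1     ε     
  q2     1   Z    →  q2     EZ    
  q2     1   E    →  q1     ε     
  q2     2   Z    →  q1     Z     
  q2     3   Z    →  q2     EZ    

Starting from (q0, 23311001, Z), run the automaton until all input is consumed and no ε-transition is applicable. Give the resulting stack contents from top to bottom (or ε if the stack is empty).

(q0, 23311001, Z)
  read 2, top Z: go to q1, push EZ → (q1, 3311001, EZ)
  read 3, top E: go to q2, push ε → (q2, 311001, Z)
  read 3, top Z: go to q2, push EZ → (q2, 11001, EZ)
  read 1, top E: go to q1, push ε → (q1, 1001, Z)
  ε-move, top Z: go to q2, push EZ → (q2, 1001, EZ)
  read 1, top E: go to q1, push ε → (q1, 001, Z)
  ε-move, top Z: go to q2, push EZ → (q2, 001, EZ)
  read 0, top E: go to q1, push ε → (q1, 01, Z)
  ε-move, top Z: go to q2, push EZ → (q2, 01, EZ)
  read 0, top E: go to q1, push ε → (q1, 1, Z)
  ε-move, top Z: go to q2, push EZ → (q2, 1, EZ)
  read 1, top E: go to q1, push ε → (q1, ε, Z)
  ε-move, top Z: go to q2, push EZ → (q2, ε, EZ)
All input consumed in state q2 with stack EZ.

EZ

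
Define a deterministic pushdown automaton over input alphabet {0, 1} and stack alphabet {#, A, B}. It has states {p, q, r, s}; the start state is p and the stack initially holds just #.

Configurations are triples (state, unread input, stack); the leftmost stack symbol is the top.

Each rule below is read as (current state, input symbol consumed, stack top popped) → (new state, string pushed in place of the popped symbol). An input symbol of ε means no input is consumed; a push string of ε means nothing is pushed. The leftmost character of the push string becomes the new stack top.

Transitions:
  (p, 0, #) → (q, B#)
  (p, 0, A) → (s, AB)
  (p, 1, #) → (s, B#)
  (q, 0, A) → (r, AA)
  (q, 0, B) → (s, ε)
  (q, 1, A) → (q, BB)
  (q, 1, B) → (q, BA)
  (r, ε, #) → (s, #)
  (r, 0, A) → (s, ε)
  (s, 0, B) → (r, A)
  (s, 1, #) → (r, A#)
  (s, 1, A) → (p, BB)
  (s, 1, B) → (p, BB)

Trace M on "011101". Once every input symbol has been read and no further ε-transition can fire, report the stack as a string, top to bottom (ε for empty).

(p, 011101, #)
  read 0, top #: go to q, push B# → (q, 11101, B#)
  read 1, top B: go to q, push BA → (q, 1101, BA#)
  read 1, top B: go to q, push BA → (q, 101, BAA#)
  read 1, top B: go to q, push BA → (q, 01, BAAA#)
  read 0, top B: go to s, push ε → (s, 1, AAA#)
  read 1, top A: go to p, push BB → (p, ε, BBAA#)
All input consumed in state p with stack BBAA#.

BBAA#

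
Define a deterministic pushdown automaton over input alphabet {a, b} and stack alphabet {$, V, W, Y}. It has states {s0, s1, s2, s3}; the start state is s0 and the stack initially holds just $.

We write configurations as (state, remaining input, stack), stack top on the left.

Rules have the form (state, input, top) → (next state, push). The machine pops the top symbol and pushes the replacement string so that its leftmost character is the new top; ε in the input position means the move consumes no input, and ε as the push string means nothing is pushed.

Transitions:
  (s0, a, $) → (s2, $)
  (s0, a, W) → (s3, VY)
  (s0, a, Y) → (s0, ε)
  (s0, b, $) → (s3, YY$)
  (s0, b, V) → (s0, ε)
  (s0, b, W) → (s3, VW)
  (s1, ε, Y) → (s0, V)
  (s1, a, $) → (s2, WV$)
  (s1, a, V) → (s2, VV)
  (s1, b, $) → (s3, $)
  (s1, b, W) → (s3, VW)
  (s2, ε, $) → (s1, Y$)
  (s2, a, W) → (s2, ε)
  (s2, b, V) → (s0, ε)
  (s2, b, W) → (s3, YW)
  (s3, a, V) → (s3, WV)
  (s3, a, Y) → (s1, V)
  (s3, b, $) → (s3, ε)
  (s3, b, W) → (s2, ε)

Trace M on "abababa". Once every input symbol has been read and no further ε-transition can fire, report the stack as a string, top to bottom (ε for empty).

(s0, abababa, $)
  read a, top $: go to s2, push $ → (s2, bababa, $)
  ε-move, top $: go to s1, push Y$ → (s1, bababa, Y$)
  ε-move, top Y: go to s0, push V → (s0, bababa, V$)
  read b, top V: go to s0, push ε → (s0, ababa, $)
  read a, top $: go to s2, push $ → (s2, baba, $)
  ε-move, top $: go to s1, push Y$ → (s1, baba, Y$)
  ε-move, top Y: go to s0, push V → (s0, baba, V$)
  read b, top V: go to s0, push ε → (s0, aba, $)
  read a, top $: go to s2, push $ → (s2, ba, $)
  ε-move, top $: go to s1, push Y$ → (s1, ba, Y$)
  ε-move, top Y: go to s0, push V → (s0, ba, V$)
  read b, top V: go to s0, push ε → (s0, a, $)
  read a, top $: go to s2, push $ → (s2, ε, $)
  ε-move, top $: go to s1, push Y$ → (s1, ε, Y$)
  ε-move, top Y: go to s0, push V → (s0, ε, V$)
All input consumed in state s0 with stack V$.

V$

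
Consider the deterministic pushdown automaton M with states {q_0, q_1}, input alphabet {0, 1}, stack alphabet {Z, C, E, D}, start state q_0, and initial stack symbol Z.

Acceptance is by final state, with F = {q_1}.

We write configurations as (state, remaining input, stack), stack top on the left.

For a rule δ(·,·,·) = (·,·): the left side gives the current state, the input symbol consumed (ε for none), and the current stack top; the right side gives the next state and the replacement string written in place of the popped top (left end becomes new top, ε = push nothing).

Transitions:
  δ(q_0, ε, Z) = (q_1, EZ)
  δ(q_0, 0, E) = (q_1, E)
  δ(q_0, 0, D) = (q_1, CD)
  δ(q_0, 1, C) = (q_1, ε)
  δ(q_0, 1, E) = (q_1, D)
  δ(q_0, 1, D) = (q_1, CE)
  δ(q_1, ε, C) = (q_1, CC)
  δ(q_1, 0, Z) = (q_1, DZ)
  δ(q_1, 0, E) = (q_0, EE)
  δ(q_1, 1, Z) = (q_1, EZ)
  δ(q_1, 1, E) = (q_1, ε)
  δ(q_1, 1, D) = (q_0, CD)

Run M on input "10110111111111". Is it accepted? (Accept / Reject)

Reject

(q_0, 10110111111111, Z)
  ε-move, top Z: go to q_1, push EZ → (q_1, 10110111111111, EZ)
  read 1, top E: go to q_1, push ε → (q_1, 0110111111111, Z)
  read 0, top Z: go to q_1, push DZ → (q_1, 110111111111, DZ)
  read 1, top D: go to q_0, push CD → (q_0, 10111111111, CDZ)
  read 1, top C: go to q_1, push ε → (q_1, 0111111111, DZ)
No transition applies at (q_1, 0111111111, DZ); input not fully consumed.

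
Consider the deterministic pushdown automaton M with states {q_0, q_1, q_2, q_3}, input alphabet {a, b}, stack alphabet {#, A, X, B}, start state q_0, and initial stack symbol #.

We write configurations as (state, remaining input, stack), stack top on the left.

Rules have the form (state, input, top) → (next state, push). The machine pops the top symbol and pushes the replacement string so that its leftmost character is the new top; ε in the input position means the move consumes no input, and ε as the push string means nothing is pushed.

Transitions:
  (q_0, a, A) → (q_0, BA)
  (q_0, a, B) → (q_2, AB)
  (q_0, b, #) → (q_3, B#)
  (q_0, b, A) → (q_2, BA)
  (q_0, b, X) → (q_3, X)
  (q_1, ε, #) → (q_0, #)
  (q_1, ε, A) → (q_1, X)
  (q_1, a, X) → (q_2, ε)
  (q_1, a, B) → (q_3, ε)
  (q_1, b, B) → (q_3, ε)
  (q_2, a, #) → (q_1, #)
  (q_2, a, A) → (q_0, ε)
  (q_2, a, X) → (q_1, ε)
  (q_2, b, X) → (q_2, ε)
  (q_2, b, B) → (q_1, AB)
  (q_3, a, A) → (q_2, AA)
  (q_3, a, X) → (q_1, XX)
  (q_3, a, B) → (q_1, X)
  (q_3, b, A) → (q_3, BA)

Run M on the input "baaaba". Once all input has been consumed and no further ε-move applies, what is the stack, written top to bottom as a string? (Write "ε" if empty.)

X#

(q_0, baaaba, #)
  read b, top #: go to q_3, push B# → (q_3, aaaba, B#)
  read a, top B: go to q_1, push X → (q_1, aaba, X#)
  read a, top X: go to q_2, push ε → (q_2, aba, #)
  read a, top #: go to q_1, push # → (q_1, ba, #)
  ε-move, top #: go to q_0, push # → (q_0, ba, #)
  read b, top #: go to q_3, push B# → (q_3, a, B#)
  read a, top B: go to q_1, push X → (q_1, ε, X#)
All input consumed in state q_1 with stack X#.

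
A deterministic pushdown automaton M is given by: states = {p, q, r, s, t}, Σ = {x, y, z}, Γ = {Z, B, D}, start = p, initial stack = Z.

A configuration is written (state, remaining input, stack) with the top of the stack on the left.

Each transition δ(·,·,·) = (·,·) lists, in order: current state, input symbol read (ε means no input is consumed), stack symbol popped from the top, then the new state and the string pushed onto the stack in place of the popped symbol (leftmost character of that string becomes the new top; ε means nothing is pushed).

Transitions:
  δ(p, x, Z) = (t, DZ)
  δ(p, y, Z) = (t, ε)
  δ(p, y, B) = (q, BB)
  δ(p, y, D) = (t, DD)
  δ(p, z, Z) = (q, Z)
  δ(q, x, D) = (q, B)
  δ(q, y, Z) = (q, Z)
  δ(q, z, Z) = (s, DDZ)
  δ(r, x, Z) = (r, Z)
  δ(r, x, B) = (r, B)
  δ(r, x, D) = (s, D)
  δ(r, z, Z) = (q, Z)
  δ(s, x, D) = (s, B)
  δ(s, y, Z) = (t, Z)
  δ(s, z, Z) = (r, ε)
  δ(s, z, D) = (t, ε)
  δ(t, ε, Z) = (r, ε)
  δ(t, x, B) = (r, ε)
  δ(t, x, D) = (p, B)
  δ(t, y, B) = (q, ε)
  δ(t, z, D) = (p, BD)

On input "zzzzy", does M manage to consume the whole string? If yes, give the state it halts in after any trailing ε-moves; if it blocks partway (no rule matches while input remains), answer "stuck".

q

(p, zzzzy, Z) ⊢ (q, zzzy, Z) ⊢ (s, zzy, DDZ) ⊢ (t, zy, DZ) ⊢ (p, y, BDZ) ⊢ (q, ε, BBDZ)
All input consumed; M is in state q.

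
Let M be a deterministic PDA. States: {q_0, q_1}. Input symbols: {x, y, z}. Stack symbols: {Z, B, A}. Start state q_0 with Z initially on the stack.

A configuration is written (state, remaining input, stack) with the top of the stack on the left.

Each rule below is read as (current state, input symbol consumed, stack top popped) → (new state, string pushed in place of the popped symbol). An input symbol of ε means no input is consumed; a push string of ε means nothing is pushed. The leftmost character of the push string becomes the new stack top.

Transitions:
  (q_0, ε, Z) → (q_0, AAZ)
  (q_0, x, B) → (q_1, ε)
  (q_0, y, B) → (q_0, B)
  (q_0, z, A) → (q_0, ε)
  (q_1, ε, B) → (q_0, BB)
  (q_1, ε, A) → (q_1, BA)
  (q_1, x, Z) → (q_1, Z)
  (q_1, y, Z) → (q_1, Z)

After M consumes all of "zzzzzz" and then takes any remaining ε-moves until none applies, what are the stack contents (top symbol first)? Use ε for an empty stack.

(q_0, zzzzzz, Z)
  ε-move, top Z: go to q_0, push AAZ → (q_0, zzzzzz, AAZ)
  read z, top A: go to q_0, push ε → (q_0, zzzzz, AZ)
  read z, top A: go to q_0, push ε → (q_0, zzzz, Z)
  ε-move, top Z: go to q_0, push AAZ → (q_0, zzzz, AAZ)
  read z, top A: go to q_0, push ε → (q_0, zzz, AZ)
  read z, top A: go to q_0, push ε → (q_0, zz, Z)
  ε-move, top Z: go to q_0, push AAZ → (q_0, zz, AAZ)
  read z, top A: go to q_0, push ε → (q_0, z, AZ)
  read z, top A: go to q_0, push ε → (q_0, ε, Z)
  ε-move, top Z: go to q_0, push AAZ → (q_0, ε, AAZ)
All input consumed in state q_0 with stack AAZ.

AAZ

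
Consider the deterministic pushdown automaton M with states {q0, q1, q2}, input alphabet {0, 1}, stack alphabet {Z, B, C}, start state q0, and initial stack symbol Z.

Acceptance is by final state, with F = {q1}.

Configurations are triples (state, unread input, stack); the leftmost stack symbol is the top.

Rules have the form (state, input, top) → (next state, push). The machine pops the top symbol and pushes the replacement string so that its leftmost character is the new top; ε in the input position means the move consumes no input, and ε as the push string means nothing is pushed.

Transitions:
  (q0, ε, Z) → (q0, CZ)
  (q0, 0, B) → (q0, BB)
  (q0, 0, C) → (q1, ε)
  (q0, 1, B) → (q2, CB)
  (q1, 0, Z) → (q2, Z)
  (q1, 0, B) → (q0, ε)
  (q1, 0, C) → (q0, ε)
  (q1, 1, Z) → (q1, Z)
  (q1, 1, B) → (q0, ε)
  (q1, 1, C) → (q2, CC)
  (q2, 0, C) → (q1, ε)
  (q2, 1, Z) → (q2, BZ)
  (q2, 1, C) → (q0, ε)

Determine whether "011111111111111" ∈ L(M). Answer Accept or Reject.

(q0, 011111111111111, Z)
  ε-move, top Z: go to q0, push CZ → (q0, 011111111111111, CZ)
  read 0, top C: go to q1, push ε → (q1, 11111111111111, Z)
  read 1, top Z: go to q1, push Z → (q1, 1111111111111, Z)
  read 1, top Z: go to q1, push Z → (q1, 111111111111, Z)
  read 1, top Z: go to q1, push Z → (q1, 11111111111, Z)
  read 1, top Z: go to q1, push Z → (q1, 1111111111, Z)
  read 1, top Z: go to q1, push Z → (q1, 111111111, Z)
  read 1, top Z: go to q1, push Z → (q1, 11111111, Z)
  read 1, top Z: go to q1, push Z → (q1, 1111111, Z)
  read 1, top Z: go to q1, push Z → (q1, 111111, Z)
  read 1, top Z: go to q1, push Z → (q1, 11111, Z)
  read 1, top Z: go to q1, push Z → (q1, 1111, Z)
  read 1, top Z: go to q1, push Z → (q1, 111, Z)
  read 1, top Z: go to q1, push Z → (q1, 11, Z)
  read 1, top Z: go to q1, push Z → (q1, 1, Z)
  read 1, top Z: go to q1, push Z → (q1, ε, Z)
All input consumed; state q1 ∈ F.

Accept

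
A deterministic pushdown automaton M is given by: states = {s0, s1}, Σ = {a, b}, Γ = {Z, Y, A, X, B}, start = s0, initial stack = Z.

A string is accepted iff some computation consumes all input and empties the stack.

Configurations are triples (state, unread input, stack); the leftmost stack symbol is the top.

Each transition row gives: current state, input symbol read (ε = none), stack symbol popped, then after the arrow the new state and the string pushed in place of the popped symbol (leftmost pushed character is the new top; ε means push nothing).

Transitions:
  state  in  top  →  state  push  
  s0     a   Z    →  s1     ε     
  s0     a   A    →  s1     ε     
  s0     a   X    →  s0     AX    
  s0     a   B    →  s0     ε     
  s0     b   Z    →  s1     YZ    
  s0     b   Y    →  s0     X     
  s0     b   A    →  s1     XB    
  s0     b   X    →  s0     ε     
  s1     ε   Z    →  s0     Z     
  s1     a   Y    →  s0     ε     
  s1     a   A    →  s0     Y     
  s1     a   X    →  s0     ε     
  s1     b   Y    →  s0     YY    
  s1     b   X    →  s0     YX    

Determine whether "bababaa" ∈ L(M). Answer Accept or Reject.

Accept

(s0, bababaa, Z) ⊢ (s1, ababaa, YZ) ⊢ (s0, babaa, Z) ⊢ (s1, abaa, YZ) ⊢ (s0, baa, Z) ⊢ (s1, aa, YZ) ⊢ (s0, a, Z) ⊢ (s1, ε, ε)
All input consumed and the stack is empty.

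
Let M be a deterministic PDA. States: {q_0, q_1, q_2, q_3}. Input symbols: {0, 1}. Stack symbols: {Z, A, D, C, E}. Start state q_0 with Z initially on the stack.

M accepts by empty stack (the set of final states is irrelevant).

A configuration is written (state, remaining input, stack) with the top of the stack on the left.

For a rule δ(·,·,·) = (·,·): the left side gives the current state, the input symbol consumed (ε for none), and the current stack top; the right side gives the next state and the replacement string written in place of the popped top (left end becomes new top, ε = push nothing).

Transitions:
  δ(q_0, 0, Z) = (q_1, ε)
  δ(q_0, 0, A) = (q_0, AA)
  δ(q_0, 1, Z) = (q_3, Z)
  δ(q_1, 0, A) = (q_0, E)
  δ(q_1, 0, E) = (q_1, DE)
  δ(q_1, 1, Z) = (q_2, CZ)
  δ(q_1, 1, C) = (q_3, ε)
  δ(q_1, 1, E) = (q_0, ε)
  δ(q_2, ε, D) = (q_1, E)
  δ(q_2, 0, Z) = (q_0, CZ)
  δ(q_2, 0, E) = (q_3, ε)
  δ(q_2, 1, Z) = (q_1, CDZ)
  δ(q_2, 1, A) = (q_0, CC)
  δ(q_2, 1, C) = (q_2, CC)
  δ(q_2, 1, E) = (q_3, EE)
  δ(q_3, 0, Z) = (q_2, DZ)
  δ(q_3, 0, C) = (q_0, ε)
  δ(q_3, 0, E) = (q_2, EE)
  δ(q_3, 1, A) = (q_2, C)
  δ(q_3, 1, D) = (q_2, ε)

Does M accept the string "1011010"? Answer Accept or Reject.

(q_0, 1011010, Z)
  read 1, top Z: go to q_3, push Z → (q_3, 011010, Z)
  read 0, top Z: go to q_2, push DZ → (q_2, 11010, DZ)
  ε-move, top D: go to q_1, push E → (q_1, 11010, EZ)
  read 1, top E: go to q_0, push ε → (q_0, 1010, Z)
  read 1, top Z: go to q_3, push Z → (q_3, 010, Z)
  read 0, top Z: go to q_2, push DZ → (q_2, 10, DZ)
  ε-move, top D: go to q_1, push E → (q_1, 10, EZ)
  read 1, top E: go to q_0, push ε → (q_0, 0, Z)
  read 0, top Z: go to q_1, push ε → (q_1, ε, ε)
All input consumed and the stack is empty.

Accept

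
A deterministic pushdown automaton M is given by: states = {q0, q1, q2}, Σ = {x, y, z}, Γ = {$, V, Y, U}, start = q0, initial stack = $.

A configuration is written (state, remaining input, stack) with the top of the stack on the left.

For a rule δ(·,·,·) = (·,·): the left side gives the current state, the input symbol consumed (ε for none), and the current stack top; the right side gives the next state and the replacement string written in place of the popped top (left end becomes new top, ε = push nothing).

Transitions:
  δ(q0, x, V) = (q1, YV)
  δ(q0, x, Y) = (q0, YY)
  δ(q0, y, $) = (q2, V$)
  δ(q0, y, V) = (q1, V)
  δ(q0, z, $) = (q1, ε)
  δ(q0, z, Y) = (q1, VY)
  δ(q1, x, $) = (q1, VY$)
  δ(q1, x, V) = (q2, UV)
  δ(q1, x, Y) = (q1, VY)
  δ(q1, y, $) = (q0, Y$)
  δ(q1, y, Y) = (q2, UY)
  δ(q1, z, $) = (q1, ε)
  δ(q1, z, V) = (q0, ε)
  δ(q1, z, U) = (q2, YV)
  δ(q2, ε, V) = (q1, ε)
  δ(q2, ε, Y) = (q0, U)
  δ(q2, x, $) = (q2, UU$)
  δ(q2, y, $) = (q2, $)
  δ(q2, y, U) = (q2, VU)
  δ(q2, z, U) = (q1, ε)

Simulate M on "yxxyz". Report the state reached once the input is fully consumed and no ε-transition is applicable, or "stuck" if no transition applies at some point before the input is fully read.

(q0, yxxyz, $)
  read y, top $: go to q2, push V$ → (q2, xxyz, V$)
  ε-move, top V: go to q1, push ε → (q1, xxyz, $)
  read x, top $: go to q1, push VY$ → (q1, xyz, VY$)
  read x, top V: go to q2, push UV → (q2, yz, UVY$)
  read y, top U: go to q2, push VU → (q2, z, VUVY$)
  ε-move, top V: go to q1, push ε → (q1, z, UVY$)
  read z, top U: go to q2, push YV → (q2, ε, YVVY$)
  ε-move, top Y: go to q0, push U → (q0, ε, UVVY$)
All input consumed; M is in state q0.

q0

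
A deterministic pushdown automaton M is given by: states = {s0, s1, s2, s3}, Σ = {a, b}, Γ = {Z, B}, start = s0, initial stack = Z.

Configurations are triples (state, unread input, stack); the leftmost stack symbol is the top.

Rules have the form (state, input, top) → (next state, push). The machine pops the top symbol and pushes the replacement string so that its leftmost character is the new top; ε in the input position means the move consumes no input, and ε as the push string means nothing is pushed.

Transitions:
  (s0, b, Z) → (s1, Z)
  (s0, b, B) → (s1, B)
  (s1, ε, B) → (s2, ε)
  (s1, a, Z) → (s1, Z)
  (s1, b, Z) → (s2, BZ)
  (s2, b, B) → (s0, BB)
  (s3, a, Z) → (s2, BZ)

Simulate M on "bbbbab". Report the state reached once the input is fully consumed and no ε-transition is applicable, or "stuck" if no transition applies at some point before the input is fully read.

stuck

(s0, bbbbab, Z) ⊢ (s1, bbbab, Z) ⊢ (s2, bbab, BZ) ⊢ (s0, bab, BBZ) ⊢ (s1, ab, BBZ) ⊢ (s2, ab, BZ)
No transition for (s2, a, top B); M blocks with input ab remaining.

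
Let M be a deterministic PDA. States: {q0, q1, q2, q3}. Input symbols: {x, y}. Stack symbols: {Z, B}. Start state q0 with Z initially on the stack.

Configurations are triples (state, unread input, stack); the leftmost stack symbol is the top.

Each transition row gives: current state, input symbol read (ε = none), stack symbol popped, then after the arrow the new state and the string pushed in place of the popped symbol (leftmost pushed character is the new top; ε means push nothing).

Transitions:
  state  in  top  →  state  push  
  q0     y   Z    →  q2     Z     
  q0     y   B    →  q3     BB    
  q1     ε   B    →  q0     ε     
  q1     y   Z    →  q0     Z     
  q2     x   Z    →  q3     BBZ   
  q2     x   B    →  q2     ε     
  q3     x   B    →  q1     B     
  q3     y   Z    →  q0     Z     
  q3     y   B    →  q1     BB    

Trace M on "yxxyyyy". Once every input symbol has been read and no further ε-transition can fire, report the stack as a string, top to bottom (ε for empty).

(q0, yxxyyyy, Z)
  read y, top Z: go to q2, push Z → (q2, xxyyyy, Z)
  read x, top Z: go to q3, push BBZ → (q3, xyyyy, BBZ)
  read x, top B: go to q1, push B → (q1, yyyy, BBZ)
  ε-move, top B: go to q0, push ε → (q0, yyyy, BZ)
  read y, top B: go to q3, push BB → (q3, yyy, BBZ)
  read y, top B: go to q1, push BB → (q1, yy, BBBZ)
  ε-move, top B: go to q0, push ε → (q0, yy, BBZ)
  read y, top B: go to q3, push BB → (q3, y, BBBZ)
  read y, top B: go to q1, push BB → (q1, ε, BBBBZ)
  ε-move, top B: go to q0, push ε → (q0, ε, BBBZ)
All input consumed in state q0 with stack BBBZ.

BBBZ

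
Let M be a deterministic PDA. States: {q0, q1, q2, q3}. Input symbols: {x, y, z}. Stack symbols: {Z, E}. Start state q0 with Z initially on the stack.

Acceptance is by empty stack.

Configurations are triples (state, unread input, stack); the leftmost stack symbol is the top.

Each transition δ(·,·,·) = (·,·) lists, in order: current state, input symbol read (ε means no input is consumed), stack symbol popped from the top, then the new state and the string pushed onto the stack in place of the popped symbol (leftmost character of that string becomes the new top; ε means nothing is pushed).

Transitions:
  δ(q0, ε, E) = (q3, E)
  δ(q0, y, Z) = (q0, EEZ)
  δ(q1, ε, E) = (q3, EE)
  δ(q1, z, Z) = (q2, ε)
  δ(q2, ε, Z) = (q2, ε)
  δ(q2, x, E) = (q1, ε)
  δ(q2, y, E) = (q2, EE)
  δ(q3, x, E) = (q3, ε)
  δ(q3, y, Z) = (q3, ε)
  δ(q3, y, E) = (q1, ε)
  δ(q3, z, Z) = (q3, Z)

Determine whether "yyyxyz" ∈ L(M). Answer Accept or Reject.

Accept

(q0, yyyxyz, Z) ⊢ (q0, yyxyz, EEZ) ⊢ (q3, yyxyz, EEZ) ⊢ (q1, yxyz, EZ) ⊢ (q3, yxyz, EEZ) ⊢ (q1, xyz, EZ) ⊢ (q3, xyz, EEZ) ⊢ (q3, yz, EZ) ⊢ (q1, z, Z) ⊢ (q2, ε, ε)
All input consumed and the stack is empty.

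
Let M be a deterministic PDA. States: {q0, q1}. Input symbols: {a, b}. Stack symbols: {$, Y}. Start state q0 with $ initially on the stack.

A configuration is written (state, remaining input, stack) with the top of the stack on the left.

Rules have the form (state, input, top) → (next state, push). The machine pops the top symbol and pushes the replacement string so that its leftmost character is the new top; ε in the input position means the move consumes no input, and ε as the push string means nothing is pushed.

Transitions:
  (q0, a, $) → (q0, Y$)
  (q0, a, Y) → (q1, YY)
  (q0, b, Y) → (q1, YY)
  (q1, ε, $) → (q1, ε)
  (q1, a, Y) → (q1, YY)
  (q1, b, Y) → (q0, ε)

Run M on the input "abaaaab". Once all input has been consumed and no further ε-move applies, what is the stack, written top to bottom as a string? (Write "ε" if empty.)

(q0, abaaaab, $) ⊢ (q0, baaaab, Y$) ⊢ (q1, aaaab, YY$) ⊢ (q1, aaab, YYY$) ⊢ (q1, aab, YYYY$) ⊢ (q1, ab, YYYYY$) ⊢ (q1, b, YYYYYY$) ⊢ (q0, ε, YYYYY$)
All input consumed in state q0 with stack YYYYY$.

YYYYY$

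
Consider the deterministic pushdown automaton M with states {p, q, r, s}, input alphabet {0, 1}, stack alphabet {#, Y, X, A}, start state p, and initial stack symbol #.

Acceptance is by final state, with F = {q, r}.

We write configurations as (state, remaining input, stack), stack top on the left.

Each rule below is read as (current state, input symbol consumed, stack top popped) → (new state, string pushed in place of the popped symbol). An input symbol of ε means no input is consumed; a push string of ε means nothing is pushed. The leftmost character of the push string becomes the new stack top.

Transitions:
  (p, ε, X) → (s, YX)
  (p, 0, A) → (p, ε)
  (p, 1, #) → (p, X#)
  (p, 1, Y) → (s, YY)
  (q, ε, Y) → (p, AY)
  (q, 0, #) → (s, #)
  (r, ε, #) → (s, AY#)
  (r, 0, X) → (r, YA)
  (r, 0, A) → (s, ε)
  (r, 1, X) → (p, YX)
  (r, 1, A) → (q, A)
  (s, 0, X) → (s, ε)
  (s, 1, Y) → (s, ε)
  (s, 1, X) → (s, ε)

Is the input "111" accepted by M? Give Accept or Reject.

Reject

(p, 111, #)
  read 1, top #: go to p, push X# → (p, 11, X#)
  ε-move, top X: go to s, push YX → (s, 11, YX#)
  read 1, top Y: go to s, push ε → (s, 1, X#)
  read 1, top X: go to s, push ε → (s, ε, #)
All input consumed; state s ∉ F and no further ε-move applies.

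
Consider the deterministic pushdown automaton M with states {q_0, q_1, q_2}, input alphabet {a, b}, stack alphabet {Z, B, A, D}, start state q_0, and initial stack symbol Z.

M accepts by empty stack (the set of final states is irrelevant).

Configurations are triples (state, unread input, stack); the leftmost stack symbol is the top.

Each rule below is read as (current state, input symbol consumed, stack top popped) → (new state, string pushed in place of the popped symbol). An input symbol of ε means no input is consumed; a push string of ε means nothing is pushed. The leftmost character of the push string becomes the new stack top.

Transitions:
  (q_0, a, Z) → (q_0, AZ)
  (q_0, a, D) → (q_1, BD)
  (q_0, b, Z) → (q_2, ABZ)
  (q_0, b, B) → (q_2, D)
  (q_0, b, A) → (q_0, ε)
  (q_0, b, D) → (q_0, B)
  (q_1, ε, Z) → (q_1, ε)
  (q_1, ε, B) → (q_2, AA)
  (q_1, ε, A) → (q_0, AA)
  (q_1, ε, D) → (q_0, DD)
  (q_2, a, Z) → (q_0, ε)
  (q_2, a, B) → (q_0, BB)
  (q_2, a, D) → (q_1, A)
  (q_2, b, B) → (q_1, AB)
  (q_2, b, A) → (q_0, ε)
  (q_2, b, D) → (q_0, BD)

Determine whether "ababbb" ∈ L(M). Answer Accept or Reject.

Reject

(q_0, ababbb, Z) ⊢ (q_0, babbb, AZ) ⊢ (q_0, abbb, Z) ⊢ (q_0, bbb, AZ) ⊢ (q_0, bb, Z) ⊢ (q_2, b, ABZ) ⊢ (q_0, ε, BZ)
All input consumed; stack is BZ, not empty, and no further ε-move applies.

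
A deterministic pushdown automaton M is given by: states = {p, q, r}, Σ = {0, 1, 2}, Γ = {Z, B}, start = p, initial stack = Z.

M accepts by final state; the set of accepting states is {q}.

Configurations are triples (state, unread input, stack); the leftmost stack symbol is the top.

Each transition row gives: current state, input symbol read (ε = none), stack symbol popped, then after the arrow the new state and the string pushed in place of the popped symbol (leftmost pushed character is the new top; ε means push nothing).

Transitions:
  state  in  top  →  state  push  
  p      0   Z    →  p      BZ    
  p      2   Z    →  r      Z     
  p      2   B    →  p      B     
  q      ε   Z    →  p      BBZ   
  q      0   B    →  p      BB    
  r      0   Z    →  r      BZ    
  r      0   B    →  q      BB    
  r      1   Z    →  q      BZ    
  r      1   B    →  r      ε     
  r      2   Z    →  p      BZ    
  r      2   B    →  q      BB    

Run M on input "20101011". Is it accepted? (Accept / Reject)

Accept

(p, 20101011, Z) ⊢ (r, 0101011, Z) ⊢ (r, 101011, BZ) ⊢ (r, 01011, Z) ⊢ (r, 1011, BZ) ⊢ (r, 011, Z) ⊢ (r, 11, BZ) ⊢ (r, 1, Z) ⊢ (q, ε, BZ)
All input consumed; state q ∈ F.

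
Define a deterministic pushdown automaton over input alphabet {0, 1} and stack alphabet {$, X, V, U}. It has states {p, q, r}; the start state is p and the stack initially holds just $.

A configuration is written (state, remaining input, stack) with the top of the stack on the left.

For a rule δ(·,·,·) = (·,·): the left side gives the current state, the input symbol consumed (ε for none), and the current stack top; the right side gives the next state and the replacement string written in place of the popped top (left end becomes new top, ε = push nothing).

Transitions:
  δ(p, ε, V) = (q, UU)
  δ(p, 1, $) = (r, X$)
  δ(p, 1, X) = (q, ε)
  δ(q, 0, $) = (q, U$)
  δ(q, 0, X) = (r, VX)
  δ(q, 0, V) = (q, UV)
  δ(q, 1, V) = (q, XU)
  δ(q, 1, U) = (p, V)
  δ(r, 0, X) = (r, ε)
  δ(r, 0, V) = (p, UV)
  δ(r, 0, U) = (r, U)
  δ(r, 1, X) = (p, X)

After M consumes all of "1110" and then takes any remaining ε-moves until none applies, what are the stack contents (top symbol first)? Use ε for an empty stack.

(p, 1110, $) ⊢ (r, 110, X$) ⊢ (p, 10, X$) ⊢ (q, 0, $) ⊢ (q, ε, U$)
All input consumed in state q with stack U$.

U$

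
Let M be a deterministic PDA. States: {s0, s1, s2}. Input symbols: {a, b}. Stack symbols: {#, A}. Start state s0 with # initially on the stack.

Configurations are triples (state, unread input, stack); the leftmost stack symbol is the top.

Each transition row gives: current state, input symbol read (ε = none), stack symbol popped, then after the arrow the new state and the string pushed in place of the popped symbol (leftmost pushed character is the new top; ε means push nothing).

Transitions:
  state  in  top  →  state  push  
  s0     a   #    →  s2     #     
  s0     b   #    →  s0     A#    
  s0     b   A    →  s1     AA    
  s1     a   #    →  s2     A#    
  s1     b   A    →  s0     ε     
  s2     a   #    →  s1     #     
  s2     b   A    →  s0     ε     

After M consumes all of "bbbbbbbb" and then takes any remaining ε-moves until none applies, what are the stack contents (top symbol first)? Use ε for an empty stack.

(s0, bbbbbbbb, #)
  read b, top #: go to s0, push A# → (s0, bbbbbbb, A#)
  read b, top A: go to s1, push AA → (s1, bbbbbb, AA#)
  read b, top A: go to s0, push ε → (s0, bbbbb, A#)
  read b, top A: go to s1, push AA → (s1, bbbb, AA#)
  read b, top A: go to s0, push ε → (s0, bbb, A#)
  read b, top A: go to s1, push AA → (s1, bb, AA#)
  read b, top A: go to s0, push ε → (s0, b, A#)
  read b, top A: go to s1, push AA → (s1, ε, AA#)
All input consumed in state s1 with stack AA#.

AA#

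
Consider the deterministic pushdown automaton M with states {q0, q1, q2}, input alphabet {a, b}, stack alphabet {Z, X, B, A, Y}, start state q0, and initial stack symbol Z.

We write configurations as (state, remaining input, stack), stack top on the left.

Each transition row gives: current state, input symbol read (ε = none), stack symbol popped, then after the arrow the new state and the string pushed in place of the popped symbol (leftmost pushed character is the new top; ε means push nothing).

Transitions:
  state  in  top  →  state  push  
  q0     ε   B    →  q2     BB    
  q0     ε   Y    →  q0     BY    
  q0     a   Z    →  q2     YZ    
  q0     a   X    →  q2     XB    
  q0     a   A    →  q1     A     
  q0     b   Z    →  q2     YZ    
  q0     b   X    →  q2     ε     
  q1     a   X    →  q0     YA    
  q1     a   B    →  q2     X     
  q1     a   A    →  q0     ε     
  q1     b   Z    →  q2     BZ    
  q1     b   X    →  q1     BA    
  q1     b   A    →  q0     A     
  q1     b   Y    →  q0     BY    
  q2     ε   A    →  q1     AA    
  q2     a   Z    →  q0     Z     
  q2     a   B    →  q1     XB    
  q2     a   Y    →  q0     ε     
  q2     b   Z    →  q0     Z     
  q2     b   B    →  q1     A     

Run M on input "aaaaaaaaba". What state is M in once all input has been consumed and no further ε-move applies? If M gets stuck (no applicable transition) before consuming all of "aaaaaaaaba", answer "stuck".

q0

(q0, aaaaaaaaba, Z)
  read a, top Z: go to q2, push YZ → (q2, aaaaaaaba, YZ)
  read a, top Y: go to q0, push ε → (q0, aaaaaaba, Z)
  read a, top Z: go to q2, push YZ → (q2, aaaaaba, YZ)
  read a, top Y: go to q0, push ε → (q0, aaaaba, Z)
  read a, top Z: go to q2, push YZ → (q2, aaaba, YZ)
  read a, top Y: go to q0, push ε → (q0, aaba, Z)
  read a, top Z: go to q2, push YZ → (q2, aba, YZ)
  read a, top Y: go to q0, push ε → (q0, ba, Z)
  read b, top Z: go to q2, push YZ → (q2, a, YZ)
  read a, top Y: go to q0, push ε → (q0, ε, Z)
All input consumed; M is in state q0.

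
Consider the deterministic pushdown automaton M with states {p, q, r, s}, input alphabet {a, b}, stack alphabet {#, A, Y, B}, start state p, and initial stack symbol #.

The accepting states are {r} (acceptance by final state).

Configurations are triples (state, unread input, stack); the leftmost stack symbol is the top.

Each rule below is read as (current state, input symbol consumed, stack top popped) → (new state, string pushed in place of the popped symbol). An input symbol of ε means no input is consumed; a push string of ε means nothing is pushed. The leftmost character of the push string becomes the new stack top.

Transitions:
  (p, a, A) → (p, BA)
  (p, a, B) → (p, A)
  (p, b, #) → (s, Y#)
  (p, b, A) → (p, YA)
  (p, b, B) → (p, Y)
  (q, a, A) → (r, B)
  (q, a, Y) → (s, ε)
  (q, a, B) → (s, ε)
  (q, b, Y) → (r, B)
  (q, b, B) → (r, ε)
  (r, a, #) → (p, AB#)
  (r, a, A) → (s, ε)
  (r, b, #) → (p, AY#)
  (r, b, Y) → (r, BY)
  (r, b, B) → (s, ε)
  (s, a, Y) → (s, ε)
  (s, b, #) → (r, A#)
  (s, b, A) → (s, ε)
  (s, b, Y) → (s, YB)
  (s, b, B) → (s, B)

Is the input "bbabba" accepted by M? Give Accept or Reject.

(p, bbabba, #) ⊢ (s, babba, Y#) ⊢ (s, abba, YB#) ⊢ (s, bba, B#) ⊢ (s, ba, B#) ⊢ (s, a, B#)
No transition applies at (s, a, B#); input not fully consumed.

Reject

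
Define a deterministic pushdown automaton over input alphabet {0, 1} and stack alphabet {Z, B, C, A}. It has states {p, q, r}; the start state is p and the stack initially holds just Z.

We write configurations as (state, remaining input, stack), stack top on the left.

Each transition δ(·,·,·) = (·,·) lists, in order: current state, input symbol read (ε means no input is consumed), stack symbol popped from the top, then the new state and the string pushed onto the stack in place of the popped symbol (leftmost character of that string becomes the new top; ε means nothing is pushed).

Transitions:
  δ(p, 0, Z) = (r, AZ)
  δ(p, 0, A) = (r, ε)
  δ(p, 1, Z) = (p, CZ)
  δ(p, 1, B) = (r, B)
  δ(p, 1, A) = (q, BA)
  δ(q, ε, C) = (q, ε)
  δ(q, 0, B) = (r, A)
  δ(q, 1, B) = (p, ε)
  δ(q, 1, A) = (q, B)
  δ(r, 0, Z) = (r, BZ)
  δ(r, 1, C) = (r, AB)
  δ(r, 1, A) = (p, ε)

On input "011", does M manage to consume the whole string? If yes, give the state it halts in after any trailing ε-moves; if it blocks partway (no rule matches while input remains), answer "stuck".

p

(p, 011, Z) ⊢ (r, 11, AZ) ⊢ (p, 1, Z) ⊢ (p, ε, CZ)
All input consumed; M is in state p.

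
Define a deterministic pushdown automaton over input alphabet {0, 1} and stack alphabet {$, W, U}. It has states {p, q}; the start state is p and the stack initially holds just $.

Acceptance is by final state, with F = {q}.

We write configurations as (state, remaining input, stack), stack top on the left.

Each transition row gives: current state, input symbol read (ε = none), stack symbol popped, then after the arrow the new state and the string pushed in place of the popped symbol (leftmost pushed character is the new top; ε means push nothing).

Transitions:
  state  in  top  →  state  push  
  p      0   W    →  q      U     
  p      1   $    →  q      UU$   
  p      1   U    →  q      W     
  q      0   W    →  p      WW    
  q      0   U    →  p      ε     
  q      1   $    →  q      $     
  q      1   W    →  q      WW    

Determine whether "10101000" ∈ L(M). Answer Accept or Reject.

Reject

(p, 10101000, $)
  read 1, top $: go to q, push UU$ → (q, 0101000, UU$)
  read 0, top U: go to p, push ε → (p, 101000, U$)
  read 1, top U: go to q, push W → (q, 01000, W$)
  read 0, top W: go to p, push WW → (p, 1000, WW$)
No transition applies at (p, 1000, WW$); input not fully consumed.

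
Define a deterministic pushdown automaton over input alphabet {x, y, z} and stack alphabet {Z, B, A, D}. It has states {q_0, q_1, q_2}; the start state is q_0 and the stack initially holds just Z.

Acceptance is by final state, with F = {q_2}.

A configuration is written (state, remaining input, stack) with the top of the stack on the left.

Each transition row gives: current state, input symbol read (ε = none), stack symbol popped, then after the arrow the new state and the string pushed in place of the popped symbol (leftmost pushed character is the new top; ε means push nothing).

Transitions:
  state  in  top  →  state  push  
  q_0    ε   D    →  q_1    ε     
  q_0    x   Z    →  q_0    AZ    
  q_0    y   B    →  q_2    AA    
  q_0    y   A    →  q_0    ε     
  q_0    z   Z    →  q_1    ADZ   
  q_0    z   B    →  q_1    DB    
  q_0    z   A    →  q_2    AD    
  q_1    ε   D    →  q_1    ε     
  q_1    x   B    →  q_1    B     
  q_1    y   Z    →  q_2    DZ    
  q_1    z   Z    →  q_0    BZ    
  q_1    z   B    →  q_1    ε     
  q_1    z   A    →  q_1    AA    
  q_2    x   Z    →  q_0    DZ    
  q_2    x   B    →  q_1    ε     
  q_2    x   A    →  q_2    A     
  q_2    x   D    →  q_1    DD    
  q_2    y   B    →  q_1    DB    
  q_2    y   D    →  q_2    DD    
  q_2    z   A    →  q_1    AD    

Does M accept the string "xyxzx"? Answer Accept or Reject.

(q_0, xyxzx, Z)
  read x, top Z: go to q_0, push AZ → (q_0, yxzx, AZ)
  read y, top A: go to q_0, push ε → (q_0, xzx, Z)
  read x, top Z: go to q_0, push AZ → (q_0, zx, AZ)
  read z, top A: go to q_2, push AD → (q_2, x, ADZ)
  read x, top A: go to q_2, push A → (q_2, ε, ADZ)
All input consumed; state q_2 ∈ F.

Accept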